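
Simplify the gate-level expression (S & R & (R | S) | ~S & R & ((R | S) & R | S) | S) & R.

R

(S & R & (R | S) | ~S & R & ((R | S) & R | S) | S) & R
= (S & R & (R | S) | ~S & R & (R | S) | S) & R   (absorption)
= (R & (R | S) | S) & R   (distribution)
= (R | S) & R   (absorption)
= R   (absorption)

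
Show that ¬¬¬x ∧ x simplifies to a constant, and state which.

False

¬¬¬x ∧ x
= ¬x ∧ x   [double negation]
= False   [complement]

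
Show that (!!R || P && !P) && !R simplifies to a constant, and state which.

false

(!!R || P && !P) && !R
= !!R && !R   — complement / identity
= R && !R   — double negation
= false   — complement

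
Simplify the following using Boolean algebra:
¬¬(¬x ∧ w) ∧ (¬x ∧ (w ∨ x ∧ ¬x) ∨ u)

¬¬(¬x ∧ w) ∧ (¬x ∧ (w ∨ x ∧ ¬x) ∨ u)
= ¬¬(¬x ∧ w) ∧ (¬x ∧ w ∨ u)
= ¬x ∧ w ∧ (¬x ∧ w ∨ u)
= ¬x ∧ w

¬x ∧ w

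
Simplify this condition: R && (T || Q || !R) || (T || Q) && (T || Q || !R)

R && (T || Q || !R) || (T || Q) && (T || Q || !R)
= (R || T || Q) && (T || Q || !R)   (distribution)
= R && !R || T || Q   (distribution)
= T || Q   (complement / identity)

T || Q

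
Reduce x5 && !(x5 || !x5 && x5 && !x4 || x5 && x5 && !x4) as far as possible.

x5 && !(x5 || !x5 && x5 && !x4 || x5 && x5 && !x4)
= x5 && !(x5 || x5 && !x4)   [distribution]
= x5 && !x5   [absorption]
= false   [complement]

false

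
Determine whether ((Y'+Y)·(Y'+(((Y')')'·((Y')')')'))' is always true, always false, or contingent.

always false

((Y'+Y)·(Y'+(((Y')')'·((Y')')')'))'
= ((Y'+Y)·(Y'+(((Y')')')'))'   (idempotence)
= (Y'+(((Y')')')')'   (complement / identity)
= (Y'+(Y')')'   (double negation)
= Y·Y'   (De Morgan)
= 0   (complement)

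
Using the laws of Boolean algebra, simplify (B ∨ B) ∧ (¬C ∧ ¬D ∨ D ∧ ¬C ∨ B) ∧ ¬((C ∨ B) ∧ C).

(B ∨ B) ∧ (¬C ∧ ¬D ∨ D ∧ ¬C ∨ B) ∧ ¬((C ∨ B) ∧ C)
= (B ∨ B) ∧ (¬C ∨ B) ∧ ¬((C ∨ B) ∧ C)   [distribution]
= (B ∨ B ∧ ¬C) ∧ ¬((C ∨ B) ∧ C)   [distribution]
= B ∧ ¬((C ∨ B) ∧ C)   [absorption]
= B ∧ ¬C   [absorption]

B ∧ ¬C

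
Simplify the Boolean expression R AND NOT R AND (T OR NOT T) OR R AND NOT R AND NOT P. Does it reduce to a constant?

FALSE

R AND NOT R AND (T OR NOT T) OR R AND NOT R AND NOT P
= R AND NOT R OR R AND NOT R AND NOT P   (complement / identity)
= R AND NOT R   (absorption)
= FALSE   (complement)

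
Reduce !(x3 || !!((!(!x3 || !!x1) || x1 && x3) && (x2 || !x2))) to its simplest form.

!x3

!(x3 || !!((!(!x3 || !!x1) || x1 && x3) && (x2 || !x2)))
= !(x3 || (!(!x3 || !!x1) || x1 && x3) && (x2 || !x2))
= !(x3 || (x3 && !x1 || x1 && x3) && (x2 || !x2))
= !(x3 || x3 && (x2 || !x2))
= !(x3 || x3)
= !x3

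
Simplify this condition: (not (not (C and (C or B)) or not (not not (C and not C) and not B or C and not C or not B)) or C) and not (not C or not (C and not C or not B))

C and not B

(not (not (C and (C or B)) or not (not not (C and not C) and not B or C and not C or not B)) or C) and not (not C or not (C and not C or not B))
= (not (not C or not (not not (C and not C) and not B or C and not C or not B)) or C) and not (not C or not (C and not C or not B))
= (not (not C or not (C and not C and not B or C and not C or not B)) or C) and not (not C or not (C and not C or not B))
= (not (not C or not (C and not C or not B)) or C) and not (not C or not (C and not C or not B))
= not (not C or not (C and not C or not B))
= not (not C or not not B)
= C and not B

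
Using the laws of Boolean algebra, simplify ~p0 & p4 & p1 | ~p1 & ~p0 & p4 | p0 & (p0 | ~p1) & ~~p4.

~p0 & p4 & p1 | ~p1 & ~p0 & p4 | p0 & (p0 | ~p1) & ~~p4
= ~p0 & p4 & p1 | ~p1 & ~p0 & p4 | p0 & ~~p4   (absorption)
= ~p0 & p4 | p0 & ~~p4   (distribution)
= ~p0 & p4 | p0 & p4   (double negation)
= p4   (distribution)

p4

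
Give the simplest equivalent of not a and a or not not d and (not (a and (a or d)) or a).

d

not a and a or not not d and (not (a and (a or d)) or a)
= not a and a or not not d and (not a or a)   (absorption)
= not a and a or not not d   (complement / identity)
= not not d   (complement / identity)
= d   (double negation)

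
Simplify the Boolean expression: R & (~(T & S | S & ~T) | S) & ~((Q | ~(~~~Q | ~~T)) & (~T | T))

R & (~(T & S | S & ~T) | S) & ~((Q | ~(~~~Q | ~~T)) & (~T | T))
= R & (~(T & S | S & ~T) | S) & ~((Q | ~(~Q | ~~T)) & (~T | T))
= R & (~(T & S | S & ~T) | S) & ~((Q | Q & ~T) & (~T | T))
= R & (~(T & S | S & ~T) | S) & ~(Q & (~T | T))
= R & (~(T & S | S & ~T) | S) & ~Q
= R & (~S | S) & ~Q
= R & ~Q

R & ~Q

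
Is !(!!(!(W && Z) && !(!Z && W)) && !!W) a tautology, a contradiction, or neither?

tautology

!(!!(!(W && Z) && !(!Z && W)) && !!W)
= !(!(W && Z || !Z && W) && !!W)   — De Morgan
= !(!W && !!W)   — distribution
= W || !W   — De Morgan
= true   — complement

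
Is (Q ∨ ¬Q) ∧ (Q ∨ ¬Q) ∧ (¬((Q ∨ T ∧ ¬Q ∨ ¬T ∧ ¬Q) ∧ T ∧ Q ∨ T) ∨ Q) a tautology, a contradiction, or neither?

neither

(Q ∨ ¬Q) ∧ (Q ∨ ¬Q) ∧ (¬((Q ∨ T ∧ ¬Q ∨ ¬T ∧ ¬Q) ∧ T ∧ Q ∨ T) ∨ Q)
= (Q ∨ ¬Q) ∧ (Q ∨ ¬Q) ∧ (¬((Q ∨ ¬Q) ∧ T ∧ Q ∨ T) ∨ Q)   (distribution)
= (Q ∨ ¬Q) ∧ (Q ∨ ¬Q) ∧ (¬(T ∧ Q ∨ T) ∨ Q)   (complement / identity)
= (Q ∨ ¬Q) ∧ (¬(T ∧ Q ∨ T) ∨ Q)   (idempotence)
= ¬(T ∧ Q ∨ T) ∨ Q   (complement / identity)
= ¬T ∨ Q   (absorption)
This depends on Q, T, so it is not a constant.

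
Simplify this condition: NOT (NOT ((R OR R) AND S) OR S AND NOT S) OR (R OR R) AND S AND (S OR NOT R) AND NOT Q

R AND S

NOT (NOT ((R OR R) AND S) OR S AND NOT S) OR (R OR R) AND S AND (S OR NOT R) AND NOT Q
= NOT (NOT ((R OR R) AND S) OR S AND NOT S) OR (R OR R) AND S AND NOT Q   [absorption]
= NOT NOT ((R OR R) AND S) OR (R OR R) AND S AND NOT Q   [complement / identity]
= (R OR R) AND S OR (R OR R) AND S AND NOT Q   [double negation]
= (R OR R) AND S   [absorption]
= R AND S   [idempotence]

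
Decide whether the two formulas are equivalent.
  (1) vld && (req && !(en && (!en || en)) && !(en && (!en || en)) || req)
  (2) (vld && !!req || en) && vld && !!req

Yes

E1: vld && (req && !(en && (!en || en)) && !(en && (!en || en)) || req)
    = vld && (req && !(en && (!en || en)) || req)   [idempotence]
    = vld && (req && !en || req)   [complement / identity]
    = vld && req   [absorption]
E2: (vld && !!req || en) && vld && !!req
    = vld && !!req   [absorption]
    = vld && req   [double negation]
Both reduce to vld && req, so they are equivalent.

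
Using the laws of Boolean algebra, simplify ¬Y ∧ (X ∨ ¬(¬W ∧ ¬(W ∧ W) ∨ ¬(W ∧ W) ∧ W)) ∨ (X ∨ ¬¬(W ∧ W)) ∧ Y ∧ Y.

X ∨ W

¬Y ∧ (X ∨ ¬(¬W ∧ ¬(W ∧ W) ∨ ¬(W ∧ W) ∧ W)) ∨ (X ∨ ¬¬(W ∧ W)) ∧ Y ∧ Y
= ¬Y ∧ (X ∨ ¬¬(W ∧ W)) ∨ (X ∨ ¬¬(W ∧ W)) ∧ Y ∧ Y   (distribution)
= ¬Y ∧ (X ∨ ¬¬(W ∧ W)) ∨ (X ∨ ¬¬(W ∧ W)) ∧ Y   (idempotence)
= X ∨ ¬¬(W ∧ W)   (distribution)
= X ∨ ¬¬W   (idempotence)
= X ∨ W   (double negation)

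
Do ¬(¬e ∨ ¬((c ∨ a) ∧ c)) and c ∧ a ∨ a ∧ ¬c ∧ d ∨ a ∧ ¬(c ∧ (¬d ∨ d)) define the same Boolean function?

No

E1: ¬(¬e ∨ ¬((c ∨ a) ∧ c))
    = ¬(¬e ∨ ¬c)   (absorption)
    = e ∧ c   (De Morgan)
E2: c ∧ a ∨ a ∧ ¬c ∧ d ∨ a ∧ ¬(c ∧ (¬d ∨ d))
    = c ∧ a ∨ a ∧ ¬c ∧ d ∨ a ∧ ¬c   (complement / identity)
    = c ∧ a ∨ a ∧ ¬c   (absorption)
    = a   (distribution)
These differ: at a=1, c=0, d=1, e=1, E1 = 0 but E2 = 1.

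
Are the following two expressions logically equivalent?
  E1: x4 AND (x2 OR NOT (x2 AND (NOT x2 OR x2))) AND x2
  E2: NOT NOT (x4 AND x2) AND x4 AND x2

Yes

E1: x4 AND (x2 OR NOT (x2 AND (NOT x2 OR x2))) AND x2
    = x4 AND (x2 OR NOT x2) AND x2   — complement / identity
    = x4 AND x2   — complement / identity
E2: NOT NOT (x4 AND x2) AND x4 AND x2
    = x4 AND x2 AND x4 AND x2   — double negation
    = x4 AND x2   — idempotence
Both reduce to x4 AND x2, so they are equivalent.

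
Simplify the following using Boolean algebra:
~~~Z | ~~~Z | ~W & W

~~~Z | ~~~Z | ~W & W
= ~~~Z | ~W & W   (idempotence)
= ~~~Z   (complement / identity)
= ~Z   (double negation)

~Z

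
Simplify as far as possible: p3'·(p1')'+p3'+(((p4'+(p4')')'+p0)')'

p3'+p0

p3'·(p1')'+p3'+(((p4'+(p4')')'+p0)')'
= p3'·p1+p3'+(((p4'+(p4')')'+p0)')'   — double negation
= p3'·p1+p3'+((p4·p4'+p0)')'   — De Morgan
= p3'·p1+p3'+(p0')'   — complement / identity
= p3'·p1+p3'+p0   — double negation
= p3'+p0   — absorption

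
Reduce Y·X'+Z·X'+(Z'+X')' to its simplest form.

Y·X'+Z·X'+(Z'+X')'
= Y·X'+Z·X'+Z·X
= Y·X'+Z

Y·X'+Z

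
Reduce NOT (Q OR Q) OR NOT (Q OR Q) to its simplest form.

NOT (Q OR Q) OR NOT (Q OR Q)
= NOT (Q OR Q)   — idempotence
= NOT Q   — idempotence

NOT Q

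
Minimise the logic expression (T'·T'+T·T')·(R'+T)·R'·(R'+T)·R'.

(T'·T'+T·T')·(R'+T)·R'·(R'+T)·R'
= T'·(R'+T)·R'·(R'+T)·R'   [distribution]
= T'·(R'+T)·R'   [idempotence]
= T'·R'   [absorption]

T'·R'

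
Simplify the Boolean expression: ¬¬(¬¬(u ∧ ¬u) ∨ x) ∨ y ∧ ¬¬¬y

¬¬(¬¬(u ∧ ¬u) ∨ x) ∨ y ∧ ¬¬¬y
= ¬¬(u ∧ ¬u ∨ x) ∨ y ∧ ¬¬¬y   [double negation]
= ¬¬(u ∧ ¬u ∨ x) ∨ y ∧ ¬y   [double negation]
= u ∧ ¬u ∨ x ∨ y ∧ ¬y   [double negation]
= u ∧ ¬u ∨ x   [complement / identity]
= x   [complement / identity]

x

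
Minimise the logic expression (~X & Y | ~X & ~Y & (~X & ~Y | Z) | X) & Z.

Z

(~X & Y | ~X & ~Y & (~X & ~Y | Z) | X) & Z
= (~X & Y | ~X & ~Y | X) & Z   (absorption)
= (~X | X) & Z   (distribution)
= Z   (complement / identity)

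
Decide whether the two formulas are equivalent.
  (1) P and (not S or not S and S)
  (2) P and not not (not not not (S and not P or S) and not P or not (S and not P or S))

E1: P and (not S or not S and S)
    = P and not S   — complement / identity
E2: P and not not (not not not (S and not P or S) and not P or not (S and not P or S))
    = P and not not (not (S and not P or S) and not P or not (S and not P or S))   — double negation
    = P and not not not (S and not P or S)   — absorption
    = P and not not not S   — absorption
    = P and not S   — double negation
Both reduce to P and not S, so they are equivalent.

Yes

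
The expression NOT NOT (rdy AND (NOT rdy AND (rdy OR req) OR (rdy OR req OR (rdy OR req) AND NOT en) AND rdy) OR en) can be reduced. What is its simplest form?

NOT NOT (rdy AND (NOT rdy AND (rdy OR req) OR (rdy OR req OR (rdy OR req) AND NOT en) AND rdy) OR en)
= NOT NOT (rdy AND (NOT rdy AND (rdy OR req) OR (rdy OR req) AND rdy) OR en)   [absorption]
= NOT NOT (rdy AND (rdy OR req) OR en)   [distribution]
= rdy AND (rdy OR req) OR en   [double negation]
= rdy OR en   [absorption]

rdy OR en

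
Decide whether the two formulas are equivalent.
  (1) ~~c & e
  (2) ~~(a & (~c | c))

E1: ~~c & e
    = c & e   (double negation)
E2: ~~(a & (~c | c))
    = ~~a   (complement / identity)
    = a   (double negation)
These differ: at a=1, c=0, e=0, E1 = 0 but E2 = 1.

No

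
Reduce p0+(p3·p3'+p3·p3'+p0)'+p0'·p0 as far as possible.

1

p0+(p3·p3'+p3·p3'+p0)'+p0'·p0
= p0+(p3·p3'+p0)'+p0'·p0   (idempotence)
= p0+p0'+p0'·p0   (complement / identity)
= p0+p0'   (complement / identity)
= 1   (complement)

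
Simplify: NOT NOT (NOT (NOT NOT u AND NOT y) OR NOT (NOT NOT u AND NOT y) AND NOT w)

NOT NOT (NOT (NOT NOT u AND NOT y) OR NOT (NOT NOT u AND NOT y) AND NOT w)
= NOT NOT NOT (NOT NOT u AND NOT y)   [absorption]
= NOT NOT (NOT u OR y)   [De Morgan]
= NOT u OR y   [double negation]

NOT u OR y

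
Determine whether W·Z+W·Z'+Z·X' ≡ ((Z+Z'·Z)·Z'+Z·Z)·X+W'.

E1: W·Z+W·Z'+Z·X'
    = W+Z·X'   [distribution]
E2: ((Z+Z'·Z)·Z'+Z·Z)·X+W'
    = (Z·Z'+Z·Z)·X+W'   [complement / identity]
    = Z·X+W'   [distribution]
These differ: at W=0, X=0, Z=0, E1 = 0 but E2 = 1.

No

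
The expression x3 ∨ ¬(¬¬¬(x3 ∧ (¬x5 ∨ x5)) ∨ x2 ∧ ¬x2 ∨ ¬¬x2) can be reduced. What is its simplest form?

x3

x3 ∨ ¬(¬¬¬(x3 ∧ (¬x5 ∨ x5)) ∨ x2 ∧ ¬x2 ∨ ¬¬x2)
= x3 ∨ ¬(¬¬¬(x3 ∧ (¬x5 ∨ x5)) ∨ ¬¬x2)   [complement / identity]
= x3 ∨ ¬¬(x3 ∧ (¬x5 ∨ x5)) ∧ ¬x2   [De Morgan]
= x3 ∨ ¬¬x3 ∧ ¬x2   [complement / identity]
= x3 ∨ x3 ∧ ¬x2   [double negation]
= x3   [absorption]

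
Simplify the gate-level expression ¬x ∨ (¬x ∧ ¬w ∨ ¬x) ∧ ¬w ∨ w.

¬x ∨ (¬x ∧ ¬w ∨ ¬x) ∧ ¬w ∨ w
= ¬x ∨ ¬x ∧ ¬w ∨ w
= ¬x ∨ w

¬x ∨ w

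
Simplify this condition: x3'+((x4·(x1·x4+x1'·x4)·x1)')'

x3'+x4·x1

x3'+((x4·(x1·x4+x1'·x4)·x1)')'
= x3'+((x4·x4·x1)')'
= x3'+((x4·x1)')'
= x3'+x4·x1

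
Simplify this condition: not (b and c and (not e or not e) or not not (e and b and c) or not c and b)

not (b and c and (not e or not e) or not not (e and b and c) or not c and b)
= not (b and c and (not e or not e) or e and b and c or not c and b)
= not (b and c and not e or e and b and c or not c and b)
= not (b and c or not c and b)
= not b

not b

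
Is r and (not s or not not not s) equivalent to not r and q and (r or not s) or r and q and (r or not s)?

E1: r and (not s or not not not s)
    = r and (not s or not s)   [double negation]
    = r and not s   [idempotence]
E2: not r and q and (r or not s) or r and q and (r or not s)
    = q and (r or not s)   [distribution]
These differ: at q=0, r=1, s=0, E1 = 1 but E2 = 0.

No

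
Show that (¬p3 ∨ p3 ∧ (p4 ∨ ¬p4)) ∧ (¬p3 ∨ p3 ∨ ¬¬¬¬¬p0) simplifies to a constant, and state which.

True

(¬p3 ∨ p3 ∧ (p4 ∨ ¬p4)) ∧ (¬p3 ∨ p3 ∨ ¬¬¬¬¬p0)
= (¬p3 ∨ p3) ∧ (¬p3 ∨ p3 ∨ ¬¬¬¬¬p0)
= (¬p3 ∨ p3) ∧ (¬p3 ∨ p3 ∨ ¬¬¬p0)
= (¬p3 ∨ p3) ∧ (¬p3 ∨ p3 ∨ ¬p0)
= ¬p3 ∨ p3
= True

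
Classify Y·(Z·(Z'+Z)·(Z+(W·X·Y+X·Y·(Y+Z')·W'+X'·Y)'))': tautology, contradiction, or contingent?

Y·(Z·(Z'+Z)·(Z+(W·X·Y+X·Y·(Y+Z')·W'+X'·Y)'))'
= Y·(Z·(Z'+Z)·(Z+(W·X·Y+X·Y·W'+X'·Y)'))'   [absorption]
= Y·(Z·(Z'+Z)·(Z+(X·Y+X'·Y)'))'   [distribution]
= Y·(Z·(Z+(X·Y+X'·Y)'))'   [complement / identity]
= Y·(Z·(Z+Y'))'   [distribution]
= Y·Z'   [absorption]
This depends on Y, Z, so it is not a constant.

contingent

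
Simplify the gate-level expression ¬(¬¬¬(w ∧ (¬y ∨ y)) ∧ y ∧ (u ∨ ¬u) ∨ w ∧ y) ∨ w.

¬(¬¬¬(w ∧ (¬y ∨ y)) ∧ y ∧ (u ∨ ¬u) ∨ w ∧ y) ∨ w
= ¬(¬¬¬(w ∧ (¬y ∨ y)) ∧ y ∨ w ∧ y) ∨ w   [complement / identity]
= ¬(¬¬¬w ∧ y ∨ w ∧ y) ∨ w   [complement / identity]
= ¬(¬w ∧ y ∨ w ∧ y) ∨ w   [double negation]
= ¬y ∨ w   [distribution]

¬y ∨ w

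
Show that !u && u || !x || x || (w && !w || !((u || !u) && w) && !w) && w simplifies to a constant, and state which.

true

!u && u || !x || x || (w && !w || !((u || !u) && w) && !w) && w
= !x || x || (w && !w || !((u || !u) && w) && !w) && w   (complement / identity)
= !x || x || (w && !w || !w && !w) && w   (complement / identity)
= !x || x || !w && w   (distribution)
= !x || x   (complement / identity)
= true   (complement)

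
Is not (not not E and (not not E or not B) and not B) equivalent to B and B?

E1: not (not not E and (not not E or not B) and not B)
    = not (not not E and not B)
    = not E or B
E2: B and B
    = B
These differ: at B=0, E=0, E1 = 1 but E2 = 0.

No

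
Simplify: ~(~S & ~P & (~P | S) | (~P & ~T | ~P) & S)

~(~S & ~P & (~P | S) | (~P & ~T | ~P) & S)
= ~(~S & ~P & (~P | S) | ~P & S)   [absorption]
= ~(~S & ~P | ~P & S)   [absorption]
= ~~P   [distribution]
= P   [double negation]

P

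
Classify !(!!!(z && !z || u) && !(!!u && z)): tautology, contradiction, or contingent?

!(!!!(z && !z || u) && !(!!u && z))
= !(!!!u && !(!!u && z))   — complement / identity
= !!u || !!u && z   — De Morgan
= !!u   — absorption
= u   — double negation
This depends on u, so it is not a constant.

contingent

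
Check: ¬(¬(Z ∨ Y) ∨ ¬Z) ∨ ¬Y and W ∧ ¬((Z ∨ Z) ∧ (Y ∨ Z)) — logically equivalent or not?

No

E1: ¬(¬(Z ∨ Y) ∨ ¬Z) ∨ ¬Y
    = (Z ∨ Y) ∧ Z ∨ ¬Y   (De Morgan)
    = Z ∨ ¬Y   (absorption)
E2: W ∧ ¬((Z ∨ Z) ∧ (Y ∨ Z))
    = W ∧ ¬(Z ∧ Y ∨ Z)   (distribution)
    = W ∧ ¬Z   (absorption)
These differ: at W=0, Y=0, Z=1, E1 = 1 but E2 = 0.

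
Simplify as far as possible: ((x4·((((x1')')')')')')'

((x4·((((x1')')')')')')'
= ((x4·((x1')')')')'   — double negation
= ((x4·x1')')'   — double negation
= x4·x1'   — double negation

x4·x1'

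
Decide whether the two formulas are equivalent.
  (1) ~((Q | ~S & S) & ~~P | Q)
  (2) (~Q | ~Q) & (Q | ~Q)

Yes

E1: ~((Q | ~S & S) & ~~P | Q)
    = ~(Q & ~~P | Q)   [complement / identity]
    = ~(Q & P | Q)   [double negation]
    = ~Q   [absorption]
E2: (~Q | ~Q) & (Q | ~Q)
    = ~Q | ~Q & Q   [distribution]
    = ~Q   [complement / identity]
Both reduce to ~Q, so they are equivalent.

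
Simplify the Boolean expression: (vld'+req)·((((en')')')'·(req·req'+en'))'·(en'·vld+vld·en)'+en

vld'+en

(vld'+req)·((((en')')')'·(req·req'+en'))'·(en'·vld+vld·en)'+en
= (vld'+req)·((((en')')')'·en')'·(en'·vld+vld·en)'+en
= (vld'+req)·((en')'·en')'·(en'·vld+vld·en)'+en
= (vld'+req)·((en')'·en')'·vld'+en
= (vld'+req)·(en'+en)·vld'+en
= (vld'+req)·vld'+en
= vld'+en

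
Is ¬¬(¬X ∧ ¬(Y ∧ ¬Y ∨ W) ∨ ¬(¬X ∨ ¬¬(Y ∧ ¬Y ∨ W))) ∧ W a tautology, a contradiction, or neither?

contradiction

¬¬(¬X ∧ ¬(Y ∧ ¬Y ∨ W) ∨ ¬(¬X ∨ ¬¬(Y ∧ ¬Y ∨ W))) ∧ W
= ¬¬(¬X ∧ ¬(Y ∧ ¬Y ∨ W) ∨ X ∧ ¬(Y ∧ ¬Y ∨ W)) ∧ W
= ¬¬¬(Y ∧ ¬Y ∨ W) ∧ W
= ¬(Y ∧ ¬Y ∨ W) ∧ W
= ¬W ∧ W
= False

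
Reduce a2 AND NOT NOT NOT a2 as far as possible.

FALSE

a2 AND NOT NOT NOT a2
= a2 AND NOT a2   [double negation]
= FALSE   [complement]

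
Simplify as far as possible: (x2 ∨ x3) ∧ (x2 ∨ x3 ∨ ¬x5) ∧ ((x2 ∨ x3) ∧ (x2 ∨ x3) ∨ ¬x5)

(x2 ∨ x3) ∧ (x2 ∨ x3 ∨ ¬x5) ∧ ((x2 ∨ x3) ∧ (x2 ∨ x3) ∨ ¬x5)
= (x2 ∨ x3) ∧ ((x2 ∨ x3) ∧ (x2 ∨ x3) ∨ ¬x5)   — absorption
= (x2 ∨ x3) ∧ (x2 ∨ x3 ∨ ¬x5)   — idempotence
= x2 ∨ x3   — absorption

x2 ∨ x3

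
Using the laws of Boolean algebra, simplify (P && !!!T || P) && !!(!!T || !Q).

P && (T || !Q)

(P && !!!T || P) && !!(!!T || !Q)
= (P && !T || P) && !!(!!T || !Q)
= P && !!(!!T || !Q)
= P && (!!T || !Q)
= P && (T || !Q)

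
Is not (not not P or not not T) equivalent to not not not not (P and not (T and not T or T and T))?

E1: not (not not P or not not T)
    = not P and not T   (De Morgan)
E2: not not not not (P and not (T and not T or T and T))
    = not not not not (P and not T)   (distribution)
    = not not (P and not T)   (double negation)
    = P and not T   (double negation)
These differ: at P=0, T=0, E1 = 1 but E2 = 0.

No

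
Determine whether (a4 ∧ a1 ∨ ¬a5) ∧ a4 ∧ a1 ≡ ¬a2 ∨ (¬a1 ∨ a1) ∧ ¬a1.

E1: (a4 ∧ a1 ∨ ¬a5) ∧ a4 ∧ a1
    = a4 ∧ a1   (absorption)
E2: ¬a2 ∨ (¬a1 ∨ a1) ∧ ¬a1
    = ¬a2 ∨ ¬a1   (complement / identity)
These differ: at a1=0, a2=0, a4=0, a5=0, E1 = 0 but E2 = 1.

No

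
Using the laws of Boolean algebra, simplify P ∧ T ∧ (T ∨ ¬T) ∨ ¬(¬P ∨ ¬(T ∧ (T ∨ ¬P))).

P ∧ T ∧ (T ∨ ¬T) ∨ ¬(¬P ∨ ¬(T ∧ (T ∨ ¬P)))
= P ∧ T ∨ ¬(¬P ∨ ¬(T ∧ (T ∨ ¬P)))   (complement / identity)
= P ∧ T ∨ P ∧ T ∧ (T ∨ ¬P)   (De Morgan)
= P ∧ T ∨ P ∧ T   (absorption)
= P ∧ T   (idempotence)

P ∧ T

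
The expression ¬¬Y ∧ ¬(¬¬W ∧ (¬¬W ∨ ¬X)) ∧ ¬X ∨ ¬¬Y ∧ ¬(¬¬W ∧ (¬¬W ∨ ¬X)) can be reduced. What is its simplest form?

Y ∧ ¬W

¬¬Y ∧ ¬(¬¬W ∧ (¬¬W ∨ ¬X)) ∧ ¬X ∨ ¬¬Y ∧ ¬(¬¬W ∧ (¬¬W ∨ ¬X))
= ¬¬Y ∧ ¬(¬¬W ∧ (¬¬W ∨ ¬X))   — absorption
= ¬¬Y ∧ ¬¬¬W   — absorption
= ¬¬Y ∧ ¬W   — double negation
= Y ∧ ¬W   — double negation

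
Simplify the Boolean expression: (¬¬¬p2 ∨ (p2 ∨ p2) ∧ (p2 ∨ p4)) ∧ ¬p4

¬p4

(¬¬¬p2 ∨ (p2 ∨ p2) ∧ (p2 ∨ p4)) ∧ ¬p4
= (¬¬¬p2 ∨ p2 ∧ (p2 ∨ p4)) ∧ ¬p4   — idempotence
= (¬¬¬p2 ∨ p2) ∧ ¬p4   — absorption
= (¬p2 ∨ p2) ∧ ¬p4   — double negation
= ¬p4   — complement / identity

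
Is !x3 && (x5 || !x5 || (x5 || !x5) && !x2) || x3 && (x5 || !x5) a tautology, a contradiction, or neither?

tautology

!x3 && (x5 || !x5 || (x5 || !x5) && !x2) || x3 && (x5 || !x5)
= !x3 && (x5 || !x5) || x3 && (x5 || !x5)   (absorption)
= x5 || !x5   (distribution)
= true   (complement)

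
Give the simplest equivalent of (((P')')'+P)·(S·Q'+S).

S

(((P')')'+P)·(S·Q'+S)
= (P'+P)·(S·Q'+S)
= (P'+P)·S
= S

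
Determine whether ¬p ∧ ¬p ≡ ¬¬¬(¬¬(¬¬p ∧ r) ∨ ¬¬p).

E1: ¬p ∧ ¬p
    = ¬p   — idempotence
E2: ¬¬¬(¬¬(¬¬p ∧ r) ∨ ¬¬p)
    = ¬¬¬(¬¬p ∧ r ∨ ¬¬p)   — double negation
    = ¬¬¬¬¬p   — absorption
    = ¬¬¬p   — double negation
    = ¬p   — double negation
Both reduce to ¬p, so they are equivalent.

Yes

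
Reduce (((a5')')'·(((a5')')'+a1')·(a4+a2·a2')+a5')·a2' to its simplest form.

a5'·a2'

(((a5')')'·(((a5')')'+a1')·(a4+a2·a2')+a5')·a2'
= (((a5')')'·(a4+a2·a2')+a5')·a2'
= (((a5')')'·a4+a5')·a2'
= (a5'·a4+a5')·a2'
= a5'·a2'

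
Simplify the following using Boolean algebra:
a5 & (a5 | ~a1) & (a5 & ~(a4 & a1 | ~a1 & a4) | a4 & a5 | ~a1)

a5

a5 & (a5 | ~a1) & (a5 & ~(a4 & a1 | ~a1 & a4) | a4 & a5 | ~a1)
= a5 & (a5 | ~a1) & (a5 & ~a4 | a4 & a5 | ~a1)
= a5 & (a5 | ~a1) & (a5 | ~a1)
= a5 & (a5 | ~a1)
= a5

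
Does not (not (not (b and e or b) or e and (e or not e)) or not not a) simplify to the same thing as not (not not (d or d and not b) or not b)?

E1: not (not (not (b and e or b) or e and (e or not e)) or not not a)
    = not (not (not (b and e or b) or e) or not not a)   (complement / identity)
    = not (not (not b or e) or not not a)   (absorption)
    = (not b or e) and not a   (De Morgan)
E2: not (not not (d or d and not b) or not b)
    = not (not not d or not b)   (absorption)
    = not d and b   (De Morgan)
These differ: at a=0, b=0, d=0, e=1, E1 = 1 but E2 = 0.

No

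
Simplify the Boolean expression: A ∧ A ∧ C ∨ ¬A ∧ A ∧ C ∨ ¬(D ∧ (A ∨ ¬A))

A ∧ A ∧ C ∨ ¬A ∧ A ∧ C ∨ ¬(D ∧ (A ∨ ¬A))
= A ∧ C ∨ ¬(D ∧ (A ∨ ¬A))
= A ∧ C ∨ ¬D

A ∧ C ∨ ¬D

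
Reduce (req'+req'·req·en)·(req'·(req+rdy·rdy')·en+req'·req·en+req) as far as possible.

(req'+req'·req·en)·(req'·(req+rdy·rdy')·en+req'·req·en+req)
= (req'+req'·req·en)·(req'·req·en+req'·req·en+req)   (complement / identity)
= (req'+req'·req·en)·(req'·req·en+req)   (idempotence)
= req'·req+req'·req·en   (distribution)
= req'·req   (absorption)
= 0   (complement)

0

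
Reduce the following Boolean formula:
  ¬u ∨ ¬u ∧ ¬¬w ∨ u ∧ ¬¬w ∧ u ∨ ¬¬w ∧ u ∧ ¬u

¬u ∨ ¬u ∧ ¬¬w ∨ u ∧ ¬¬w ∧ u ∨ ¬¬w ∧ u ∧ ¬u
= ¬u ∨ ¬u ∧ ¬¬w ∨ ¬¬w ∧ u   — distribution
= ¬u ∨ ¬¬w   — distribution
= ¬u ∨ w   — double negation

¬u ∨ w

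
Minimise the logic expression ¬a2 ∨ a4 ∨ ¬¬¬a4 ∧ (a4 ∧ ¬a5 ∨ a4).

¬a2 ∨ a4 ∨ ¬¬¬a4 ∧ (a4 ∧ ¬a5 ∨ a4)
= ¬a2 ∨ a4 ∨ ¬¬¬a4 ∧ a4   [absorption]
= ¬a2 ∨ a4 ∨ ¬a4 ∧ a4   [double negation]
= ¬a2 ∨ a4   [complement / identity]

¬a2 ∨ a4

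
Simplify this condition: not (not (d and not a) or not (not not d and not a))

d and not a

not (not (d and not a) or not (not not d and not a))
= not (not (d and not a) or not (d and not a))   — double negation
= d and not a and d and not a   — De Morgan
= d and not a   — idempotence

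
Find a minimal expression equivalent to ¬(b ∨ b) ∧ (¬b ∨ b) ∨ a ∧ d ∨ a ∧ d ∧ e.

¬(b ∨ b) ∧ (¬b ∨ b) ∨ a ∧ d ∨ a ∧ d ∧ e
= ¬(b ∨ b) ∨ a ∧ d ∨ a ∧ d ∧ e
= ¬(b ∨ b) ∨ a ∧ d
= ¬b ∨ a ∧ d

¬b ∨ a ∧ d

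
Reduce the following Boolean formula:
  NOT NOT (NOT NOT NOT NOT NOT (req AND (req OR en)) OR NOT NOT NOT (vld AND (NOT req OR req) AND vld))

NOT NOT (NOT NOT NOT NOT NOT (req AND (req OR en)) OR NOT NOT NOT (vld AND (NOT req OR req) AND vld))
= NOT NOT (NOT NOT NOT NOT NOT (req AND (req OR en)) OR NOT NOT NOT (vld AND vld))   (complement / identity)
= NOT NOT (NOT NOT NOT NOT NOT req OR NOT NOT NOT (vld AND vld))   (absorption)
= NOT NOT (NOT NOT NOT req OR NOT NOT NOT (vld AND vld))   (double negation)
= NOT (NOT NOT req AND NOT NOT (vld AND vld))   (De Morgan)
= NOT (NOT NOT req AND NOT NOT vld)   (idempotence)
= NOT req OR NOT vld   (De Morgan)

NOT req OR NOT vld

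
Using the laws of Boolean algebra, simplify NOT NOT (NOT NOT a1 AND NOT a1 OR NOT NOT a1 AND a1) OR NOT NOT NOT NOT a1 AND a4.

a1

NOT NOT (NOT NOT a1 AND NOT a1 OR NOT NOT a1 AND a1) OR NOT NOT NOT NOT a1 AND a4
= NOT NOT NOT NOT a1 OR NOT NOT NOT NOT a1 AND a4
= NOT NOT NOT NOT a1
= NOT NOT a1
= a1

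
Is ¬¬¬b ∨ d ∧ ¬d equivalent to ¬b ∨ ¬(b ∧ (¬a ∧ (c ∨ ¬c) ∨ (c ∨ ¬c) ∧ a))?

E1: ¬¬¬b ∨ d ∧ ¬d
    = ¬b ∨ d ∧ ¬d   [double negation]
    = ¬b   [complement / identity]
E2: ¬b ∨ ¬(b ∧ (¬a ∧ (c ∨ ¬c) ∨ (c ∨ ¬c) ∧ a))
    = ¬b ∨ ¬(b ∧ (c ∨ ¬c))   [distribution]
    = ¬b ∨ ¬b   [complement / identity]
    = ¬b   [idempotence]
Both reduce to ¬b, so they are equivalent.

Yes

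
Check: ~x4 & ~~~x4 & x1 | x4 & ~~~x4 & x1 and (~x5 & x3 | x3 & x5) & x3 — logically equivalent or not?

No

E1: ~x4 & ~~~x4 & x1 | x4 & ~~~x4 & x1
    = ~~~x4 & x1
    = ~x4 & x1
E2: (~x5 & x3 | x3 & x5) & x3
    = x3 & x3
    = x3
These differ: at x1=0, x3=1, x4=0, x5=0, E1 = 0 but E2 = 1.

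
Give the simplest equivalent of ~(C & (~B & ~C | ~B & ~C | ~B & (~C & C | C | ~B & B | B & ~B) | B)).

~(C & (~B & ~C | ~B & ~C | ~B & (~C & C | C | ~B & B | B & ~B) | B))
= ~(C & (~B & ~C | ~B & (~C & C | C | ~B & B | B & ~B) | B))   (idempotence)
= ~(C & (~B & ~C | ~B & (~C & C | C | B & ~B) | B))   (complement / identity)
= ~(C & (~B & ~C | ~B & (~C & C | C) | B))   (complement / identity)
= ~(C & (~B & ~C | ~B & C | B))   (complement / identity)
= ~(C & (~B | B))   (distribution)
= ~C   (complement / identity)

~C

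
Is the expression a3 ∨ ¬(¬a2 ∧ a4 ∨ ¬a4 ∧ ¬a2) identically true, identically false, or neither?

a3 ∨ ¬(¬a2 ∧ a4 ∨ ¬a4 ∧ ¬a2)
= a3 ∨ ¬¬a2
= a3 ∨ a2
This depends on a2, a3, so it is not a constant.

neither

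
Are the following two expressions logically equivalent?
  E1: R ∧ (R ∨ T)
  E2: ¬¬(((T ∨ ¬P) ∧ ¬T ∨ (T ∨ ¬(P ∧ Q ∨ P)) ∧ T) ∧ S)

No

E1: R ∧ (R ∨ T)
    = R   [absorption]
E2: ¬¬(((T ∨ ¬P) ∧ ¬T ∨ (T ∨ ¬(P ∧ Q ∨ P)) ∧ T) ∧ S)
    = ¬¬(((T ∨ ¬P) ∧ ¬T ∨ (T ∨ ¬P) ∧ T) ∧ S)   [absorption]
    = ((T ∨ ¬P) ∧ ¬T ∨ (T ∨ ¬P) ∧ T) ∧ S   [double negation]
    = (T ∨ ¬P) ∧ S   [distribution]
These differ: at P=0, Q=0, R=1, S=0, T=1, E1 = 1 but E2 = 0.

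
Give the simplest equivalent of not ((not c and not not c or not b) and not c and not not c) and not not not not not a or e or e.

not ((not c and not not c or not b) and not c and not not c) and not not not not not a or e or e
= not (not c and not not c) and not not not not not a or e or e   (absorption)
= not (not c and not not c) and not not not not not a or e   (idempotence)
= (c or not c) and not not not not not a or e   (De Morgan)
= not not not not not a or e   (complement / identity)
= not not not a or e   (double negation)
= not a or e   (double negation)

not a or e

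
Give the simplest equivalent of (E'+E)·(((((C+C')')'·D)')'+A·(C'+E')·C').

D+A·C'

(E'+E)·(((((C+C')')'·D)')'+A·(C'+E')·C')
= (E'+E)·(((((C+C')')'·D)')'+A·C')
= (E'+E)·(((C+C')')'·D+A·C')
= (E'+E)·((C+C')·D+A·C')
= (C+C')·D+A·C'
= D+A·C'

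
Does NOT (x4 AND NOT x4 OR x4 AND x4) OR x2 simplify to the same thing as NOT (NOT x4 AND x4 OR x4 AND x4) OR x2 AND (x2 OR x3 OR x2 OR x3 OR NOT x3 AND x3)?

E1: NOT (x4 AND NOT x4 OR x4 AND x4) OR x2
    = NOT x4 OR x2
E2: NOT (NOT x4 AND x4 OR x4 AND x4) OR x2 AND (x2 OR x3 OR x2 OR x3 OR NOT x3 AND x3)
    = NOT x4 OR x2 AND (x2 OR x3 OR x2 OR x3 OR NOT x3 AND x3)
    = NOT x4 OR x2 AND (x2 OR x3 OR NOT x3 AND x3)
    = NOT x4 OR x2 AND (x2 OR x3)
    = NOT x4 OR x2
Both reduce to NOT x4 OR x2, so they are equivalent.

Yes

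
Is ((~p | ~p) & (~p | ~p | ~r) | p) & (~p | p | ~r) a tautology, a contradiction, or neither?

tautology

((~p | ~p) & (~p | ~p | ~r) | p) & (~p | p | ~r)
= (~p | ~p | p) & (~p | p | ~r)   (absorption)
= (~p | p) & (~p | p | ~r)   (idempotence)
= ~p | p   (absorption)
= 1   (complement)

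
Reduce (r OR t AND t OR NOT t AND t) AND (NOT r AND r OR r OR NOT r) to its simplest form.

(r OR t AND t OR NOT t AND t) AND (NOT r AND r OR r OR NOT r)
= (r OR t AND t OR NOT t AND t) AND (r OR NOT r)   [complement / identity]
= (r OR t) AND (r OR NOT r)   [distribution]
= r OR t   [complement / identity]

r OR t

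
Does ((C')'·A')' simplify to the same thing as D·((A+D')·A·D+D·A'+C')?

No

E1: ((C')'·A')'
    = C'+A   [De Morgan]
E2: D·((A+D')·A·D+D·A'+C')
    = D·(A·D+D·A'+C')   [absorption]
    = D·(D+C')   [distribution]
    = D   [absorption]
These differ: at A=0, C=0, D=0, E1 = 1 but E2 = 0.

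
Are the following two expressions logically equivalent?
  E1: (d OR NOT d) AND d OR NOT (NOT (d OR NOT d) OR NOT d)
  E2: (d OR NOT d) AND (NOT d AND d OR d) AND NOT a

No

E1: (d OR NOT d) AND d OR NOT (NOT (d OR NOT d) OR NOT d)
    = (d OR NOT d) AND d OR (d OR NOT d) AND d   — De Morgan
    = (d OR NOT d) AND d   — idempotence
    = d   — complement / identity
E2: (d OR NOT d) AND (NOT d AND d OR d) AND NOT a
    = (d OR NOT d) AND d AND NOT a   — complement / identity
    = d AND NOT a   — complement / identity
These differ: at a=1, d=1, E1 = 1 but E2 = 0.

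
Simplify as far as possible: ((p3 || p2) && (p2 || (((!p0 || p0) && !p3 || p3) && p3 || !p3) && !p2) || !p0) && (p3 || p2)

((p3 || p2) && (p2 || (((!p0 || p0) && !p3 || p3) && p3 || !p3) && !p2) || !p0) && (p3 || p2)
= ((p3 || p2) && (p2 || ((!p3 || p3) && p3 || !p3) && !p2) || !p0) && (p3 || p2)
= ((p3 || p2) && (p2 || (p3 || !p3) && !p2) || !p0) && (p3 || p2)
= ((p3 || p2) && (p2 || !p2) || !p0) && (p3 || p2)
= (p3 || p2 || !p0) && (p3 || p2)
= p3 || p2

p3 || p2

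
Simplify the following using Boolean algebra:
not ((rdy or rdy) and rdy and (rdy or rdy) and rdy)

not ((rdy or rdy) and rdy and (rdy or rdy) and rdy)
= not ((rdy or rdy) and rdy)   — idempotence
= not (rdy and rdy)   — idempotence
= not rdy   — idempotence

not rdy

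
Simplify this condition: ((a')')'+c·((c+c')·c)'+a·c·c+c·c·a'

((a')')'+c·((c+c')·c)'+a·c·c+c·c·a'
= ((a')')'+c·((c+c')·c)'+c·c   (distribution)
= ((a')')'+c·c'+c·c   (complement / identity)
= ((a')')'+c   (distribution)
= a'+c   (double negation)

a'+c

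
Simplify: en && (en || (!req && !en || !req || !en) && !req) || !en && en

en

en && (en || (!req && !en || !req || !en) && !req) || !en && en
= en && (en || (!req || !en) && !req) || !en && en   — absorption
= en && (en || !req) || !en && en   — absorption
= en || !en && en   — absorption
= en   — complement / identity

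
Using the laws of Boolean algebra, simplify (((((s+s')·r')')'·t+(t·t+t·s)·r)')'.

(((((s+s')·r')')'·t+(t·t+t·s)·r)')'
= (((((s+s')·r')')'·t+(t+s)·t·r)')'   [distribution]
= (((((s+s')·r')')'·t+t·r)')'   [absorption]
= ((((r')')'·t+t·r)')'   [complement / identity]
= ((r')')'·t+t·r   [double negation]
= r'·t+t·r   [double negation]
= t   [distribution]

t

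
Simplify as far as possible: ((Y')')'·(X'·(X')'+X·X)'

((Y')')'·(X'·(X')'+X·X)'
= Y'·(X'·(X')'+X·X)'   [double negation]
= Y'·(X'·X+X·X)'   [double negation]
= Y'·X'   [distribution]

Y'·X'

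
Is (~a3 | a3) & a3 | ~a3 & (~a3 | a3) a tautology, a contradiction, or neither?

(~a3 | a3) & a3 | ~a3 & (~a3 | a3)
= ~a3 | a3
= 1

tautology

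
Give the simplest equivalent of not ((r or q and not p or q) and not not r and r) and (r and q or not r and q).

not ((r or q and not p or q) and not not r and r) and (r and q or not r and q)
= not ((r or q) and not not r and r) and (r and q or not r and q)
= not ((r or q) and r and r) and (r and q or not r and q)
= not ((r or q) and r and r) and q
= not (r and r) and q
= not r and q

not r and q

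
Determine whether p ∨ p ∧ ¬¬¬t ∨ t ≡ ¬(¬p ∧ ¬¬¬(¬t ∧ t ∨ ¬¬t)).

Yes

E1: p ∨ p ∧ ¬¬¬t ∨ t
    = p ∨ p ∧ ¬t ∨ t   (double negation)
    = p ∨ t   (absorption)
E2: ¬(¬p ∧ ¬¬¬(¬t ∧ t ∨ ¬¬t))
    = ¬(¬p ∧ ¬(¬t ∧ t ∨ ¬¬t))   (double negation)
    = ¬(¬p ∧ ¬¬¬t)   (complement / identity)
    = ¬(¬p ∧ ¬t)   (double negation)
    = p ∨ t   (De Morgan)
Both reduce to p ∨ t, so they are equivalent.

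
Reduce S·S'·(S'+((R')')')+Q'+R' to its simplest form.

Q'+R'

S·S'·(S'+((R')')')+Q'+R'
= S·S'·(S'+R')+Q'+R'   [double negation]
= S·S'+Q'+R'   [absorption]
= Q'+R'   [complement / identity]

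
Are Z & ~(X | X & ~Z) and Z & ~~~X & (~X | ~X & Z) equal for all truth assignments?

Yes

E1: Z & ~(X | X & ~Z)
    = Z & ~X   [absorption]
E2: Z & ~~~X & (~X | ~X & Z)
    = Z & ~X & (~X | ~X & Z)   [double negation]
    = Z & ~X & ~X   [absorption]
    = Z & ~X   [idempotence]
Both reduce to Z & ~X, so they are equivalent.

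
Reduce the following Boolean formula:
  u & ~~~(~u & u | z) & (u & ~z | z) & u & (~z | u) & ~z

u & ~z

u & ~~~(~u & u | z) & (u & ~z | z) & u & (~z | u) & ~z
= u & ~~~(~u & u | z) & (u & ~z | z) & u & ~z   [absorption]
= u & ~~~(~u & u | z) & u & ~z   [absorption]
= u & ~~~z & u & ~z   [complement / identity]
= u & ~z & u & ~z   [double negation]
= u & ~z   [idempotence]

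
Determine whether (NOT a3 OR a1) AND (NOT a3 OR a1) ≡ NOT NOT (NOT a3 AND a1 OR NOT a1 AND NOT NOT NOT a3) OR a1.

E1: (NOT a3 OR a1) AND (NOT a3 OR a1)
    = NOT a3 OR a1   — idempotence
E2: NOT NOT (NOT a3 AND a1 OR NOT a1 AND NOT NOT NOT a3) OR a1
    = NOT NOT (NOT a3 AND a1 OR NOT a1 AND NOT a3) OR a1   — double negation
    = NOT NOT NOT a3 OR a1   — distribution
    = NOT a3 OR a1   — double negation
Both reduce to NOT a3 OR a1, so they are equivalent.

Yes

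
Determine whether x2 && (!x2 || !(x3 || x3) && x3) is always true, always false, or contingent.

always false

x2 && (!x2 || !(x3 || x3) && x3)
= x2 && (!x2 || !x3 && x3)   (idempotence)
= x2 && !x2   (complement / identity)
= false   (complement)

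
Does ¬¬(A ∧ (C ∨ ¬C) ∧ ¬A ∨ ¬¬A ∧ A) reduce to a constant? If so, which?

no

¬¬(A ∧ (C ∨ ¬C) ∧ ¬A ∨ ¬¬A ∧ A)
= ¬¬(A ∧ ¬A ∨ ¬¬A ∧ A)   (complement / identity)
= A ∧ ¬A ∨ ¬¬A ∧ A   (double negation)
= A ∧ ¬A ∨ A ∧ A   (double negation)
= A   (distribution)
This depends on A, so it is not a constant.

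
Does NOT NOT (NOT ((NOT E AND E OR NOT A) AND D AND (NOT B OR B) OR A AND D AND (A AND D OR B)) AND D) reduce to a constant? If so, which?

NOT NOT (NOT ((NOT E AND E OR NOT A) AND D AND (NOT B OR B) OR A AND D AND (A AND D OR B)) AND D)
= NOT NOT (NOT (NOT A AND D AND (NOT B OR B) OR A AND D AND (A AND D OR B)) AND D)   (complement / identity)
= NOT NOT (NOT (NOT A AND D AND (NOT B OR B) OR A AND D) AND D)   (absorption)
= NOT (NOT A AND D AND (NOT B OR B) OR A AND D) AND D   (double negation)
= NOT (NOT A AND D OR A AND D) AND D   (complement / identity)
= NOT D AND D   (distribution)
= FALSE   (complement)

yes, False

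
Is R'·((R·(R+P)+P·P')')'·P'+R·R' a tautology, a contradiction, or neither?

contradiction

R'·((R·(R+P)+P·P')')'·P'+R·R'
= R'·(R·(R+P)+P·P')·P'+R·R'   [double negation]
= R'·(R+P·P')·P'+R·R'   [absorption]
= R'·R·P'+R·R'   [complement / identity]
= R'·(R·P'+R)   [distribution]
= R'·R   [absorption]
= 0   [complement]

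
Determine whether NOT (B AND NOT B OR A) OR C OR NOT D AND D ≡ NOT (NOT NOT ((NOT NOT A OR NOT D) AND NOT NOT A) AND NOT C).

E1: NOT (B AND NOT B OR A) OR C OR NOT D AND D
    = NOT (B AND NOT B OR A) OR C   (complement / identity)
    = NOT A OR C   (complement / identity)
E2: NOT (NOT NOT ((NOT NOT A OR NOT D) AND NOT NOT A) AND NOT C)
    = NOT (NOT NOT NOT NOT A AND NOT C)   (absorption)
    = NOT (NOT NOT A AND NOT C)   (double negation)
    = NOT A OR C   (De Morgan)
Both reduce to NOT A OR C, so they are equivalent.

Yes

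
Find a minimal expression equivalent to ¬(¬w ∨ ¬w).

¬(¬w ∨ ¬w)
= w ∧ w   (De Morgan)
= w   (idempotence)

w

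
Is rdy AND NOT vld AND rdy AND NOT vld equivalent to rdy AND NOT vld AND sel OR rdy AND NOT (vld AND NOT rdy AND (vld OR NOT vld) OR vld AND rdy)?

E1: rdy AND NOT vld AND rdy AND NOT vld
    = rdy AND NOT vld   [idempotence]
E2: rdy AND NOT vld AND sel OR rdy AND NOT (vld AND NOT rdy AND (vld OR NOT vld) OR vld AND rdy)
    = rdy AND NOT vld AND sel OR rdy AND NOT (vld AND NOT rdy OR vld AND rdy)   [complement / identity]
    = rdy AND NOT vld AND sel OR rdy AND NOT vld   [distribution]
    = rdy AND NOT vld   [absorption]
Both reduce to rdy AND NOT vld, so they are equivalent.

Yes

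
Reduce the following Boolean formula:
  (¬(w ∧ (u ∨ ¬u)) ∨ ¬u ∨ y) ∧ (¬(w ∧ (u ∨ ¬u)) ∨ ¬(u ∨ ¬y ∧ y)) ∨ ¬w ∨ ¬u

¬w ∨ ¬u

(¬(w ∧ (u ∨ ¬u)) ∨ ¬u ∨ y) ∧ (¬(w ∧ (u ∨ ¬u)) ∨ ¬(u ∨ ¬y ∧ y)) ∨ ¬w ∨ ¬u
= (¬(w ∧ (u ∨ ¬u)) ∨ ¬u ∨ y) ∧ (¬(w ∧ (u ∨ ¬u)) ∨ ¬u) ∨ ¬w ∨ ¬u   [complement / identity]
= ¬(w ∧ (u ∨ ¬u)) ∨ ¬u ∨ ¬w ∨ ¬u   [absorption]
= ¬w ∨ ¬u ∨ ¬w ∨ ¬u   [complement / identity]
= ¬w ∨ ¬u   [idempotence]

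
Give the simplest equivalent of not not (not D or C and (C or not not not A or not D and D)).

not D or C

not not (not D or C and (C or not not not A or not D and D))
= not not (not D or C and (C or not not not A))   [complement / identity]
= not D or C and (C or not not not A)   [double negation]
= not D or C and (C or not A)   [double negation]
= not D or C   [absorption]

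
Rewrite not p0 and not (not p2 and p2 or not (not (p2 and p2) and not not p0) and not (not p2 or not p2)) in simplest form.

not p0 and not p2

not p0 and not (not p2 and p2 or not (not (p2 and p2) and not not p0) and not (not p2 or not p2))
= not p0 and not (not p2 and p2 or (p2 and p2 or not p0) and not (not p2 or not p2))   — De Morgan
= not p0 and not (not p2 and p2 or (p2 and p2 or not p0) and p2 and p2)   — De Morgan
= not p0 and not (not p2 and p2 or p2 and p2)   — absorption
= not p0 and not p2   — distribution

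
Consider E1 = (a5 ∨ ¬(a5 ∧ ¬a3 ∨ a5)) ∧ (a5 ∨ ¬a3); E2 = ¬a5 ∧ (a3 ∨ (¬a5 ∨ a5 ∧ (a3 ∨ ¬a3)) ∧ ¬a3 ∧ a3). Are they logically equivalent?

E1: (a5 ∨ ¬(a5 ∧ ¬a3 ∨ a5)) ∧ (a5 ∨ ¬a3)
    = (a5 ∨ ¬a5) ∧ (a5 ∨ ¬a3)   [absorption]
    = a5 ∨ ¬a3   [complement / identity]
E2: ¬a5 ∧ (a3 ∨ (¬a5 ∨ a5 ∧ (a3 ∨ ¬a3)) ∧ ¬a3 ∧ a3)
    = ¬a5 ∧ (a3 ∨ (¬a5 ∨ a5) ∧ ¬a3 ∧ a3)   [complement / identity]
    = ¬a5 ∧ (a3 ∨ ¬a3 ∧ a3)   [complement / identity]
    = ¬a5 ∧ a3   [complement / identity]
These differ: at a3=0, a5=1, E1 = 1 but E2 = 0.

No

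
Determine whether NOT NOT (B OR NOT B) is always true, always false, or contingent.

always true

NOT NOT (B OR NOT B)
= B OR NOT B
= TRUE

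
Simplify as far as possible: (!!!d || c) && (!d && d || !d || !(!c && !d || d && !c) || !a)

(!!!d || c) && (!d && d || !d || !(!c && !d || d && !c) || !a)
= (!d || c) && (!d && d || !d || !(!c && !d || d && !c) || !a)   (double negation)
= (!d || c) && (!d && d || !d || !!c || !a)   (distribution)
= (!d || c) && (!d && d || !d || c || !a)   (double negation)
= (!d || c) && (!d || c || !a)   (complement / identity)
= !d || c   (absorption)

!d || c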